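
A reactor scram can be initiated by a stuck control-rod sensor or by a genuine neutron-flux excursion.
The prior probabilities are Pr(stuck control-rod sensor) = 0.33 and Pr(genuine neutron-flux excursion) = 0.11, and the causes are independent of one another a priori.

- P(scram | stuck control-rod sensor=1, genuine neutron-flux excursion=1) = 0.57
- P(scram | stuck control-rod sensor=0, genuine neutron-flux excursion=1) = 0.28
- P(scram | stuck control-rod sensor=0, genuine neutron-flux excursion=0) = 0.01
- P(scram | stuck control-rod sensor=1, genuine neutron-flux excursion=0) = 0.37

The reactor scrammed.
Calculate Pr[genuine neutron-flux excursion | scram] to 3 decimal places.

Pr[genuine neutron-flux excursion | scram] ≈ 0.265

P(scram) = 0.01*0.67*0.89 + 0.28*0.67*0.11 + 0.37*0.33*0.89 + 0.57*0.33*0.11 = 0.005963 + 0.020636 + 0.108669 + 0.020691 = 0.155959
The genuine neutron-flux excursion-present share is 0.020636 + 0.020691 = 0.041327.
Hence the posterior is 0.041327/0.155959 ≈ 0.265.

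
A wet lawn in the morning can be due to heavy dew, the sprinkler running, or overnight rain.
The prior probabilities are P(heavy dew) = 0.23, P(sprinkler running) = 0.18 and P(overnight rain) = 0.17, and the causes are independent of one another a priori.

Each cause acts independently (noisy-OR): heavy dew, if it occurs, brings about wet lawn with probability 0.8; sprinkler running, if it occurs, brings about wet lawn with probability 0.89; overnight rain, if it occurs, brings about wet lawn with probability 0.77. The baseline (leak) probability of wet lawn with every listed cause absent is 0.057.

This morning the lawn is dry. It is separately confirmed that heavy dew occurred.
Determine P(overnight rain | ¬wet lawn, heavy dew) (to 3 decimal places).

P(overnight rain | ¬wet lawn, heavy dew) ≈ 0.045

Under noisy-OR, P(wet lawn | causes) = 1 − (1−0.057)·∏(1−qᵢ) over the active causes.
P(¬wet lawn | heavy dew) = 0.1886×0.82×0.83 + 0.043378×0.82×0.17 + 0.020746×0.18×0.83 + 0.004772×0.18×0.17 = 0.128361 + 0.006047 + 0.003099 + 0.000146 = 0.137653
Of this, 0.006193 comes from 0.006047 + 0.000146 (the overnight rain=true cases).
Hence the posterior is 0.006193/0.137653 ≈ 0.045.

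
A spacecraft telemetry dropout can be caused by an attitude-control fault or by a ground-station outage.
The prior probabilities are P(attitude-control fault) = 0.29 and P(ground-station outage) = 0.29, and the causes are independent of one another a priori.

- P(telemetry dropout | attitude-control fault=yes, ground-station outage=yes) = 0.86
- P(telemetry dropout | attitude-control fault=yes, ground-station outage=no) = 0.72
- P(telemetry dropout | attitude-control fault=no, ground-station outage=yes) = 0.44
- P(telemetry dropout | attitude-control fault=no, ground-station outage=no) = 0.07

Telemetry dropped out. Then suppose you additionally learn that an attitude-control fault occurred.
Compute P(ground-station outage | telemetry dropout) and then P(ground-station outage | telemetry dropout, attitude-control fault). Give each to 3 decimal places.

P(ground-station outage | telemetry dropout) ≈ 0.470; P(ground-station outage | telemetry dropout, attitude-control fault) ≈ 0.328

By total probability over the 4 (attitude-control fault, ground-station outage) configurations:
  P(telemetry dropout) = 0.07*0.71*0.71 + 0.44*0.71*0.29 + 0.72*0.29*0.71 + 0.86*0.29*0.29
        = 0.035287 + 0.090596 + 0.148248 + 0.072326 = 0.346457
The terms with ground-station outage present sum to 0.162922, so
  P(ground-station outage | telemetry dropout) = 0.162922 / 0.346457 ≈ 0.470

Now also conditioning on attitude-control fault=true:
Weight on ground-station outage=true, given the evidence: 0.86*0.29 = 0.249400
Denominator P(telemetry dropout | attitude-control fault): 0.72*0.71 + 0.86*0.29 = 0.760600
P(ground-station outage | telemetry dropout, attitude-control fault) = 0.249400/0.760600 ≈ 0.328
This is intercausal reasoning (explaining away): once attitude-control fault accounts for the telemetry dropout, ground-station outage becomes less likely.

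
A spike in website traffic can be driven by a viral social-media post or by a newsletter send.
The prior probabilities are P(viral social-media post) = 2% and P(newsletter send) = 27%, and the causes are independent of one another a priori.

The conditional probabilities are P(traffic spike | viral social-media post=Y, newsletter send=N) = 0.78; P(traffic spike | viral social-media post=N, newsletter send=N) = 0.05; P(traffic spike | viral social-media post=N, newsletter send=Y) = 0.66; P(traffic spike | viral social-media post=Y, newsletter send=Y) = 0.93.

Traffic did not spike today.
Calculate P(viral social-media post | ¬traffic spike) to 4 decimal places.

By total probability over the 4 (viral social-media post, newsletter send) configurations:
  P(¬traffic spike) = 0.95×0.98×0.73 + 0.34×0.98×0.27 + 0.22×0.02×0.73 + 0.07×0.02×0.27
        = 0.679630 + 0.089964 + 0.003212 + 0.000378 = 0.773184
Configurations with viral social-media post contribute 0.003590, so
  P(viral social-media post | ¬traffic spike) = 0.003590 / 0.773184 ≈ 0.0046

P(viral social-media post | ¬traffic spike) ≈ 0.0046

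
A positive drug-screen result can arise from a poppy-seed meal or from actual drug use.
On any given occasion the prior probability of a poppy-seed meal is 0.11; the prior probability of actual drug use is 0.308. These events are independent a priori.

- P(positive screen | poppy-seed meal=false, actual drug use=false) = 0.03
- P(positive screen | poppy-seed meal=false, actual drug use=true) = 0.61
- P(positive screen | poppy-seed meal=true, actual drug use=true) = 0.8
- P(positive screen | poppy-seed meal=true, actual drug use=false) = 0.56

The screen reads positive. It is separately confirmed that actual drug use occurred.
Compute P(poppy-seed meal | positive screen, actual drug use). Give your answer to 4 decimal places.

P(poppy-seed meal | positive screen, actual drug use) ≈ 0.1395

Weight on poppy-seed meal=true, given the evidence: 0.8×0.11 = 0.088000
Normalizer over all consistent configurations: 0.61×0.89 + 0.8×0.11 = 0.630900
P(poppy-seed meal | positive screen, actual drug use) = 0.088000/0.630900 ≈ 0.1395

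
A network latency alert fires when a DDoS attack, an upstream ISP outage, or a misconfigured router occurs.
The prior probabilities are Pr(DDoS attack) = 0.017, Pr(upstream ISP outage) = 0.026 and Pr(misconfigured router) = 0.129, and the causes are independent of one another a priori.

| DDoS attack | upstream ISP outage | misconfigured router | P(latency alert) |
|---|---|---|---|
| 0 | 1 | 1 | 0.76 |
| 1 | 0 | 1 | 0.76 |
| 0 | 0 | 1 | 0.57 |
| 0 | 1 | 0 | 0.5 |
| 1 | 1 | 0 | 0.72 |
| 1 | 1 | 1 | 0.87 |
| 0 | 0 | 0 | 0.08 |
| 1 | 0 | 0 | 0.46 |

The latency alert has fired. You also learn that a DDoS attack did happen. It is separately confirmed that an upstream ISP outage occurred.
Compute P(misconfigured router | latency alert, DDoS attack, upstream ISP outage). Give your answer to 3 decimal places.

P(misconfigured router | latency alert, DDoS attack, upstream ISP outage) ≈ 0.152

P(latency alert | DDoS attack, upstream ISP outage) = 0.72*0.871 + 0.87*0.129 = 0.627120 + 0.112230 = 0.739350
Restricting to configurations with misconfigured router present: 0.87*0.129 = 0.112230.
Hence the posterior is 0.112230/0.739350 ≈ 0.152.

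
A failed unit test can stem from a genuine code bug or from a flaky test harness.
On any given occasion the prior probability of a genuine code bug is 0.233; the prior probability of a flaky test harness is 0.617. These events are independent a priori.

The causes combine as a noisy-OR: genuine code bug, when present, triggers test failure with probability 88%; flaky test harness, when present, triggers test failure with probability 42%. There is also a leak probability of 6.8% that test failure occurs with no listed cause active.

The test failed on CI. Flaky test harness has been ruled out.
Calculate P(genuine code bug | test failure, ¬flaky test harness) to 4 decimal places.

Under noisy-OR, P(test failure | causes) = 1 − (1−0.068)·∏(1−qᵢ) over the active causes.
P(test failure | ¬flaky test harness) = 0.068·0.767 + 0.88816·0.233 = 0.052156 + 0.206941 = 0.259097
Restricting to configurations with genuine code bug present: 0.88816·0.233 = 0.206941.
So P(genuine code bug | test failure, ¬flaky test harness) = 0.206941/0.259097 ≈ 0.7987.

P(genuine code bug | test failure, ¬flaky test harness) ≈ 0.7987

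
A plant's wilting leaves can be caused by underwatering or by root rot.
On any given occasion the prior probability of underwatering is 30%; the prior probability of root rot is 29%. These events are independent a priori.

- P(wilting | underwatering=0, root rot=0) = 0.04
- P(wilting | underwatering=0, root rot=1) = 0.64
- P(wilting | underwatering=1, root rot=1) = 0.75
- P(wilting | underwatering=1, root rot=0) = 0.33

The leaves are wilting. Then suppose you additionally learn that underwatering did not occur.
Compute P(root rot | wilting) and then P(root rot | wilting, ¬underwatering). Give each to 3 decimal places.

Sum P(wilting|·) weighted by the priors over the 4 (underwatering, root rot) configurations:
  P(wilting) = 0.04·0.7·0.71 + 0.64·0.7·0.29 + 0.33·0.3·0.71 + 0.75·0.3·0.29
        = 0.019880 + 0.129920 + 0.070290 + 0.065250 = 0.285340
The terms with root rot present sum to 0.195170, so
  P(root rot | wilting) = 0.195170 / 0.285340 ≈ 0.684

Now also conditioning on underwatering≠true:
For the numerator, keep only root rot=true terms: 0.64*0.29 = 0.185600
Normalizer over all consistent configurations: 0.04*0.71 + 0.64*0.29 = 0.214000
Posterior = 0.185600 / 0.214000 ≈ 0.867
With underwatering excluded, root rot must carry more of the explanatory weight for the wilting.

P(root rot | wilting) ≈ 0.684; P(root rot | wilting, ¬underwatering) ≈ 0.867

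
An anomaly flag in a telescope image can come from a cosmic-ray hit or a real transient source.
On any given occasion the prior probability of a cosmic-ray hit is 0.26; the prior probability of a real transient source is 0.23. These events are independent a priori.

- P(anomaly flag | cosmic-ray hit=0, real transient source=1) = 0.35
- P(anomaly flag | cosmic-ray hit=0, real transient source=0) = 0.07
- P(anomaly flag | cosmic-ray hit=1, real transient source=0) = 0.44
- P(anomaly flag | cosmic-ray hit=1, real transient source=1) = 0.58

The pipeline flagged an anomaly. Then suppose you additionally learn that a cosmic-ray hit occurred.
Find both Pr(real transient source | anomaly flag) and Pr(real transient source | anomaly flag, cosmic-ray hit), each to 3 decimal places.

Pr(real transient source | anomaly flag) ≈ 0.424; Pr(real transient source | anomaly flag, cosmic-ray hit) ≈ 0.283

Weight on real transient source=true, given the evidence: 0.059570 + 0.034684 = 0.094254
The normalizing constant is 0.07·0.74·0.77 + 0.35·0.74·0.23 + 0.44·0.26·0.77 + 0.58·0.26·0.23 = 0.222228
P(real transient source | anomaly flag) = 0.094254/0.222228 ≈ 0.424

Now also conditioning on cosmic-ray hit=true:
P(anomaly flag | cosmic-ray hit) = 0.44×0.77 + 0.58×0.23 = 0.338800 + 0.133400 = 0.472200
Of this, 0.133400 comes from 0.58×0.23 (the real transient source=true cases).
So P(real transient source | anomaly flag, cosmic-ray hit) = 0.133400/0.472200 ≈ 0.283.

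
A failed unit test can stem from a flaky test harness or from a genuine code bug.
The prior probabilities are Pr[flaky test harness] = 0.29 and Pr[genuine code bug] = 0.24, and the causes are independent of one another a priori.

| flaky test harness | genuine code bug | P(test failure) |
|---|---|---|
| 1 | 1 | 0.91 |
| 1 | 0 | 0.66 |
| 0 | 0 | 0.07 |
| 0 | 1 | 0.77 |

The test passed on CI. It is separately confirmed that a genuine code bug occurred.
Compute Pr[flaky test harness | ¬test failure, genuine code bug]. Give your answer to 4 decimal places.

P(¬test failure | genuine code bug) = 0.23*0.71 + 0.09*0.29 = 0.163300 + 0.026100 = 0.189400
Restricting to configurations with flaky test harness present: 0.09*0.29 = 0.026100.
P(flaky test harness | ¬test failure, genuine code bug) = 0.026100 / 0.189400 ≈ 0.1378

Pr[flaky test harness | ¬test failure, genuine code bug] ≈ 0.1378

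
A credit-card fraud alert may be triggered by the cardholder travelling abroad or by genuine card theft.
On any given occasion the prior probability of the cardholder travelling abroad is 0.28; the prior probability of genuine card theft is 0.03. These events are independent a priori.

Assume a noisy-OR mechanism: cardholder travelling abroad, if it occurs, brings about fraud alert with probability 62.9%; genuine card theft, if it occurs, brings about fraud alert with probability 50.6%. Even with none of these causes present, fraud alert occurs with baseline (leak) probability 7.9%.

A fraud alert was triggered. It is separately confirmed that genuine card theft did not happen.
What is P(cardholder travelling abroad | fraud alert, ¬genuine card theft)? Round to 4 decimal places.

P(cardholder travelling abroad | fraud alert, ¬genuine card theft) ≈ 0.7642

Under noisy-OR, P(fraud alert | causes) = 1 − (1−0.079)·∏(1−qᵢ) over the active causes.
Weight on cardholder travelling abroad=true, given the evidence: 0.658309×0.28 = 0.184327
Denominator P(fraud alert | ¬genuine card theft): 0.079×0.72 + 0.658309×0.28 = 0.241207
Posterior = 0.184327 / 0.241207 ≈ 0.7642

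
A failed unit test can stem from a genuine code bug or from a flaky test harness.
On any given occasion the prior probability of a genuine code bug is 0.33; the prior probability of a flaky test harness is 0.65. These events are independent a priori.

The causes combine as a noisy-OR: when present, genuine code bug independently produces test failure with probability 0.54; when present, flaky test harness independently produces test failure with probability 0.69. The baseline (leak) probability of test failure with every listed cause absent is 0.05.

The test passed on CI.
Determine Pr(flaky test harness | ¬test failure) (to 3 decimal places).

Under noisy-OR, P(test failure | causes) = 1 − (1−0.05)·∏(1−qᵢ) over the active causes.
P(¬test failure) = 0.95·0.67·0.35 + 0.2945·0.67·0.65 + 0.437·0.33·0.35 + 0.13547·0.33·0.65 = 0.222775 + 0.128255 + 0.050473 + 0.029058 = 0.430561
The flaky test harness-present share is 0.128255 + 0.029058 = 0.157313.
So P(flaky test harness | ¬test failure) = 0.157313/0.430561 ≈ 0.365.

Pr(flaky test harness | ¬test failure) ≈ 0.365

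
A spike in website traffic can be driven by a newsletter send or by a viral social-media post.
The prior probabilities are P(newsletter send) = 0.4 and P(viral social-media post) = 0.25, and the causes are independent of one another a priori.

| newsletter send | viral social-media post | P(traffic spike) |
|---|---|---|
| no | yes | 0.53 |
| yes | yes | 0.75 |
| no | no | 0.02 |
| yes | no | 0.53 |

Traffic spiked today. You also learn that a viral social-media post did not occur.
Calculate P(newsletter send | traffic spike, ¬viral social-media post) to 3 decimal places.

Sum P(traffic spike|·) weighted by the priors over both values of newsletter send:
  P(traffic spike | ¬viral social-media post) = 0.02*0.6 + 0.53*0.4
        = 0.012000 + 0.212000 = 0.224000
Configurations with newsletter send contribute 0.212000, so
  P(newsletter send | traffic spike, ¬viral social-media post) = 0.212000 / 0.224000 ≈ 0.946

P(newsletter send | traffic spike, ¬viral social-media post) ≈ 0.946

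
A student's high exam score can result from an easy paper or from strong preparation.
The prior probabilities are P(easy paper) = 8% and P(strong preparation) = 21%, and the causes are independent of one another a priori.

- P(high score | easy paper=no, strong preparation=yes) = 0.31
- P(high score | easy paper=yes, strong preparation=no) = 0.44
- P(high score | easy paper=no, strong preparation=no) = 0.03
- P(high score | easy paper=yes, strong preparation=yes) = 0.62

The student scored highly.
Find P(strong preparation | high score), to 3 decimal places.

P(strong preparation | high score) ≈ 0.586

P(high score) = 0.03·0.92·0.79 + 0.31·0.92·0.21 + 0.44·0.08·0.79 + 0.62·0.08·0.21 = 0.021804 + 0.059892 + 0.027808 + 0.010416 = 0.119920
The strong preparation-present share is 0.059892 + 0.010416 = 0.070308.
So P(strong preparation | high score) = 0.070308/0.119920 ≈ 0.586.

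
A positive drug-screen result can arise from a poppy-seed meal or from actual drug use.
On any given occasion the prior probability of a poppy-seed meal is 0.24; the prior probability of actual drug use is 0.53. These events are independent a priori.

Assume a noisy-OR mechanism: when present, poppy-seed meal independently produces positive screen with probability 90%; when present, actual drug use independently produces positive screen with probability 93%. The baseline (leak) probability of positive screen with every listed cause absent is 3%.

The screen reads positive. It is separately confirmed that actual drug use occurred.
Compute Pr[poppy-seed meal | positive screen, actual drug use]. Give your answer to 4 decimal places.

Under noisy-OR, P(positive screen | causes) = 1 − (1−0.03)·∏(1−qᵢ) over the active causes.
Weight on poppy-seed meal=true, given the evidence: 0.99321×0.24 = 0.238370
The normalizing constant is 0.9321×0.76 + 0.99321×0.24 = 0.946766
Posterior = 0.238370 / 0.946766 ≈ 0.2518

Pr[poppy-seed meal | positive screen, actual drug use] ≈ 0.2518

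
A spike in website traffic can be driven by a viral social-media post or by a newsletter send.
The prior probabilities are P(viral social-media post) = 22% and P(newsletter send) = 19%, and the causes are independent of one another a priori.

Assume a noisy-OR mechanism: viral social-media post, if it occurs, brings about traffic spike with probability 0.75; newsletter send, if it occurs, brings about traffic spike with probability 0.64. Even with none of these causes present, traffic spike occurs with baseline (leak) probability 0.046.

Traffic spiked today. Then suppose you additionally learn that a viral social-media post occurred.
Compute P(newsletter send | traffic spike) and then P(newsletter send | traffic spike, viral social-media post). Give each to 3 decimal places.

Under noisy-OR, P(traffic spike | causes) = 1 − (1−0.046)·∏(1−qᵢ) over the active causes.
P(traffic spike) = 0.046·0.78·0.81 + 0.65656·0.78·0.19 + 0.7615·0.22·0.81 + 0.91414·0.22·0.19 = 0.029063 + 0.097302 + 0.135699 + 0.038211 = 0.300275
Of this, 0.135513 comes from 0.097302 + 0.038211 (the newsletter send=true cases).
So P(newsletter send | traffic spike) = 0.135513/0.300275 ≈ 0.451.

With the extra evidence:
For the numerator, keep only newsletter send=true terms: 0.91414×0.19 = 0.173687
Normalizer over all consistent configurations: 0.7615×0.81 + 0.91414×0.19 = 0.790502
Posterior = 0.173687 / 0.790502 ≈ 0.220
Conditioning on viral social-media post lowers the posterior on newsletter send: the classic explaining-away effect in a common-effect structure.

P(newsletter send | traffic spike) ≈ 0.451; P(newsletter send | traffic spike, viral social-media post) ≈ 0.220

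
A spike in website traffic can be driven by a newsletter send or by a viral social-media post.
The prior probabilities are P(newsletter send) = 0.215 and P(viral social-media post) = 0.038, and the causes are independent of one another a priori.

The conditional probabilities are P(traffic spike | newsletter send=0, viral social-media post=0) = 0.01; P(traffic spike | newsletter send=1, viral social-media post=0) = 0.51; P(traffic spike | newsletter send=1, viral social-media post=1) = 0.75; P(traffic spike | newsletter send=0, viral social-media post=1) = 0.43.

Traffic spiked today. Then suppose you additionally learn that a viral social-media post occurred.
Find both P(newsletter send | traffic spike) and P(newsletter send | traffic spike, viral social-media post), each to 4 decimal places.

Weight on newsletter send=true, given the evidence: 0.105483 + 0.006128 = 0.111611
Denominator P(traffic spike): 0.01*0.785*0.962 + 0.43*0.785*0.038 + 0.51*0.215*0.962 + 0.75*0.215*0.038 = 0.131990
P(newsletter send | traffic spike) = 0.111611/0.131990 ≈ 0.8456

With the extra evidence:
Enumerate both values of newsletter send and weight by the priors:
  P(traffic spike | viral social-media post) = 0.43×0.785 + 0.75×0.215
        = 0.337550 + 0.161250 = 0.498800
Configurations with newsletter send contribute 0.161250, so
  P(newsletter send | traffic spike, viral social-media post) = 0.161250 / 0.498800 ≈ 0.3233

P(newsletter send | traffic spike) ≈ 0.8456; P(newsletter send | traffic spike, viral social-media post) ≈ 0.3233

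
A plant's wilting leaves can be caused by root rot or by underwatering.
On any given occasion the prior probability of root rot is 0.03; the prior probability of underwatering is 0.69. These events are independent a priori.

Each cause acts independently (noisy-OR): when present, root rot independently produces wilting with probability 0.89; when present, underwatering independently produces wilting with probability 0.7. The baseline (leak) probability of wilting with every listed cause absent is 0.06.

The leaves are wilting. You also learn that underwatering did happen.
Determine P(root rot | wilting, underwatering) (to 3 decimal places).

P(root rot | wilting, underwatering) ≈ 0.040

Under noisy-OR, P(wilting | causes) = 1 − (1−0.06)·∏(1−qᵢ) over the active causes.
Weight on root rot=true, given the evidence: 0.96898×0.03 = 0.029069
Denominator P(wilting | underwatering): 0.718×0.97 + 0.96898×0.03 = 0.725529
Posterior = 0.029069 / 0.725529 ≈ 0.040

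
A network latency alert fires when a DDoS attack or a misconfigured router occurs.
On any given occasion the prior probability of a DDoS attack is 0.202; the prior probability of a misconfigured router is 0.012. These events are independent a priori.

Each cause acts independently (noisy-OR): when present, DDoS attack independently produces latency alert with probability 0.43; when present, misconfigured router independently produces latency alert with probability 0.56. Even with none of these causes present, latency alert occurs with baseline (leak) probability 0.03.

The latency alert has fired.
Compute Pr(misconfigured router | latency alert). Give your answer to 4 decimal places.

Under noisy-OR, P(latency alert | causes) = 1 − (1−0.03)·∏(1−qᵢ) over the active causes.
P(latency alert) = 0.03×0.798×0.988 + 0.5732×0.798×0.012 + 0.4471×0.202×0.988 + 0.756724×0.202×0.012 = 0.023653 + 0.005489 + 0.089230 + 0.001834 = 0.120206
Of this, 0.007323 comes from 0.005489 + 0.001834 (the misconfigured router=true cases).
Hence the posterior is 0.007323/0.120206 ≈ 0.0609.

Pr(misconfigured router | latency alert) ≈ 0.0609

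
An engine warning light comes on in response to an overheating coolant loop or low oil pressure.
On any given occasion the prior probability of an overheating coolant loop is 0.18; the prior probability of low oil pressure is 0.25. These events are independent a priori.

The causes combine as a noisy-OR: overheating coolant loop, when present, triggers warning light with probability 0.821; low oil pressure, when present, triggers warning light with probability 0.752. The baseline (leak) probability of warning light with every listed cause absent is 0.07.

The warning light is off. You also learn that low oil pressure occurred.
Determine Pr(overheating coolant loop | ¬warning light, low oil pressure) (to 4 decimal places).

Under noisy-OR, P(warning light | causes) = 1 − (1−0.07)·∏(1−qᵢ) over the active causes.
Weight on overheating coolant loop=true, given the evidence: 0.041285×0.18 = 0.007431
Denominator P(¬warning light | low oil pressure): 0.23064×0.82 + 0.041285×0.18 = 0.196556
P(overheating coolant loop | ¬warning light, low oil pressure) = 0.007431/0.196556 ≈ 0.0378

Pr(overheating coolant loop | ¬warning light, low oil pressure) ≈ 0.0378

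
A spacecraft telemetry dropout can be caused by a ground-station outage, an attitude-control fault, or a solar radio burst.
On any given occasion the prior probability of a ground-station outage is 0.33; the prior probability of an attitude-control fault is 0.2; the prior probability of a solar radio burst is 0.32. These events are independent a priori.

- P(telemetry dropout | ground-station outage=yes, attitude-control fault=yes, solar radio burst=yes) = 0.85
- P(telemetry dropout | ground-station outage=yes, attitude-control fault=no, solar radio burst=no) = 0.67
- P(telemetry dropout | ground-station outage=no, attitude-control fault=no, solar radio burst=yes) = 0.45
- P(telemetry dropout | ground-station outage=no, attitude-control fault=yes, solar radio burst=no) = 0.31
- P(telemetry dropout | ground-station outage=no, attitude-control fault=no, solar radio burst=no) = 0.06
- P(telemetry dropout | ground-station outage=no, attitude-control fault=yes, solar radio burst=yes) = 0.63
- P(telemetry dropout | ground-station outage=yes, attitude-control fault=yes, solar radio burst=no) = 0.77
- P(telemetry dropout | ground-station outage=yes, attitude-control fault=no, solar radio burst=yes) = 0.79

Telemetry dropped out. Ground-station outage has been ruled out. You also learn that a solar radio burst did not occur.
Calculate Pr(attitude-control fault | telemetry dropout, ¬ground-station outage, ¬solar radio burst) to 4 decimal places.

Pr(attitude-control fault | telemetry dropout, ¬ground-station outage, ¬solar radio burst) ≈ 0.5636

For the numerator, keep only attitude-control fault=true terms: 0.31·0.2 = 0.062000
Denominator P(telemetry dropout | ¬ground-station outage, ¬solar radio burst): 0.06·0.8 + 0.31·0.2 = 0.110000
P(attitude-control fault | telemetry dropout, ¬ground-station outage, ¬solar radio burst) = 0.062000/0.110000 ≈ 0.5636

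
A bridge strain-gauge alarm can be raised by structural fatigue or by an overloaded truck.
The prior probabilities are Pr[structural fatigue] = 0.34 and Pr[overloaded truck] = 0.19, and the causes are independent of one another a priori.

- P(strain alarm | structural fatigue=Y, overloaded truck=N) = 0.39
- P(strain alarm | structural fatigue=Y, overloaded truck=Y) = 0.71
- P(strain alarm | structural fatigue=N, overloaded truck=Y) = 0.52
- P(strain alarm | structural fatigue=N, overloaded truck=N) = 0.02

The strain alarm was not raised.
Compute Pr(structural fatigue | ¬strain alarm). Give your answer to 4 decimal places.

Numerator (weight on configurations with structural fatigue): 0.167994 + 0.018734 = 0.186728
The normalizing constant is 0.98*0.66*0.81 + 0.48*0.66*0.19 + 0.61*0.34*0.81 + 0.29*0.34*0.19 = 0.770828
P(structural fatigue | ¬strain alarm) = 0.186728/0.770828 ≈ 0.2422

Pr(structural fatigue | ¬strain alarm) ≈ 0.2422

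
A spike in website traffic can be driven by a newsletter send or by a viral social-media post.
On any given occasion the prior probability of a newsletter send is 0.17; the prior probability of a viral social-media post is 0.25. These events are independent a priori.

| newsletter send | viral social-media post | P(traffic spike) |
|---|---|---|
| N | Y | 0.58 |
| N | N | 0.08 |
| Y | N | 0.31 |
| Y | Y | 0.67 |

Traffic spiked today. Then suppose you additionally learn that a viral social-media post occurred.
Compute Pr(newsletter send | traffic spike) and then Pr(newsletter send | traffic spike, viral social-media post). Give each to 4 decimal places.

Pr(newsletter send | traffic spike) ≈ 0.2855; Pr(newsletter send | traffic spike, viral social-media post) ≈ 0.1913

By total probability over the 4 (newsletter send, viral social-media post) configurations:
  P(traffic spike) = 0.08·0.83·0.75 + 0.58·0.83·0.25 + 0.31·0.17·0.75 + 0.67·0.17·0.25
        = 0.049800 + 0.120350 + 0.039525 + 0.028475 = 0.238150
Configurations with newsletter send contribute 0.068000, so
  P(newsletter send | traffic spike) = 0.068000 / 0.238150 ≈ 0.2855

Now also conditioning on viral social-media post=true:
Sum P(traffic spike|·) weighted by the priors over both values of newsletter send:
  P(traffic spike | viral social-media post) = 0.58*0.83 + 0.67*0.17
        = 0.481400 + 0.113900 = 0.595300
Keeping only the newsletter send-present terms gives 0.113900, so
  P(newsletter send | traffic spike, viral social-media post) = 0.113900 / 0.595300 ≈ 0.1913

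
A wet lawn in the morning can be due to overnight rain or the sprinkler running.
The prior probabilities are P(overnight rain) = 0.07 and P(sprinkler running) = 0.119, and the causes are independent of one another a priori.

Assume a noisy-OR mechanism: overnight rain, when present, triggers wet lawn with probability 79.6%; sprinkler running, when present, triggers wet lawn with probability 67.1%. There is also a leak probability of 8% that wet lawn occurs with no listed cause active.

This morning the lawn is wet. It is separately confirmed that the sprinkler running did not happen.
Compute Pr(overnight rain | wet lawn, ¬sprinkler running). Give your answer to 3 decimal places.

Under noisy-OR, P(wet lawn | causes) = 1 − (1−0.08)·∏(1−qᵢ) over the active causes.
P(wet lawn | ¬sprinkler running) = 0.08×0.93 + 0.81232×0.07 = 0.074400 + 0.056862 = 0.131262
Of this, 0.056862 comes from 0.81232×0.07 (the overnight rain=true cases).
P(overnight rain | wet lawn, ¬sprinkler running) = 0.056862 / 0.131262 ≈ 0.433

Pr(overnight rain | wet lawn, ¬sprinkler running) ≈ 0.433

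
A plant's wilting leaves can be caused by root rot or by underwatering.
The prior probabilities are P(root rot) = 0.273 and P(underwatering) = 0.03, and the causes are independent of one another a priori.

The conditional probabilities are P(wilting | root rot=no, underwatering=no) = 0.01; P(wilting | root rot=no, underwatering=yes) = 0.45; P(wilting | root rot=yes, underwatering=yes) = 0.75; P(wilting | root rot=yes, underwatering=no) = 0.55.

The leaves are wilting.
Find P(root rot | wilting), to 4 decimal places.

P(wilting) = 0.01*0.727*0.97 + 0.45*0.727*0.03 + 0.55*0.273*0.97 + 0.75*0.273*0.03 = 0.007052 + 0.009815 + 0.145646 + 0.006143 = 0.168656
Restricting to configurations with root rot present: 0.145646 + 0.006143 = 0.151789.
P(root rot | wilting) = 0.151789 / 0.168656 ≈ 0.9000

P(root rot | wilting) ≈ 0.9000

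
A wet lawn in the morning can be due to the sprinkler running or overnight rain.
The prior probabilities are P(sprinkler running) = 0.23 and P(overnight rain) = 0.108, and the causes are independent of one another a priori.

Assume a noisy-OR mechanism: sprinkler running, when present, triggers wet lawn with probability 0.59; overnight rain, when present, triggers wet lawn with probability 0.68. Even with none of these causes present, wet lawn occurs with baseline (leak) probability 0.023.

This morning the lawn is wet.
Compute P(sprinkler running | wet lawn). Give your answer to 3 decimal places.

P(sprinkler running | wet lawn) ≈ 0.665

Under noisy-OR, P(wet lawn | causes) = 1 − (1−0.023)·∏(1−qᵢ) over the active causes.
Sum P(wet lawn|·) weighted by the priors over the 4 (sprinkler running, overnight rain) configurations:
  P(wet lawn) = 0.023×0.77×0.892 + 0.68736×0.77×0.108 + 0.59943×0.23×0.892 + 0.871818×0.23×0.108
        = 0.015797 + 0.057161 + 0.122979 + 0.021656 = 0.217593
Configurations with sprinkler running contribute 0.144635, so
  P(sprinkler running | wet lawn) = 0.144635 / 0.217593 ≈ 0.665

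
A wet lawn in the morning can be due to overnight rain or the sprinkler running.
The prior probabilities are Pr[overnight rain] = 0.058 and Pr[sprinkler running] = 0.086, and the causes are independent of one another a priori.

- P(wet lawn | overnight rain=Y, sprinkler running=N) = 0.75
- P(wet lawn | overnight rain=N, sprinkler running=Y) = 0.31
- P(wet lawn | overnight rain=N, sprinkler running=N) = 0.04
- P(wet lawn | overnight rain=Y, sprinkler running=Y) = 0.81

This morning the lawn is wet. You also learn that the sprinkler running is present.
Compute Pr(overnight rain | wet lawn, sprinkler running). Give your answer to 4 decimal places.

P(wet lawn | sprinkler running) = 0.31*0.942 + 0.81*0.058 = 0.292020 + 0.046980 = 0.339000
Of this, 0.046980 comes from 0.81*0.058 (the overnight rain=true cases).
So P(overnight rain | wet lawn, sprinkler running) = 0.046980/0.339000 ≈ 0.1386.

Pr(overnight rain | wet lawn, sprinkler running) ≈ 0.1386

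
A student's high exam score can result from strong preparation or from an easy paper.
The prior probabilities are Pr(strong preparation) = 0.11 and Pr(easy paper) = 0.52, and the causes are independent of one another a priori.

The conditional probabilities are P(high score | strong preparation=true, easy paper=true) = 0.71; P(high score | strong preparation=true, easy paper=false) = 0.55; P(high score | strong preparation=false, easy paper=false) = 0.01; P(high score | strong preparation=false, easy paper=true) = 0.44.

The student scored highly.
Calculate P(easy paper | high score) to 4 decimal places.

P(easy paper | high score) ≈ 0.8800

Enumerate the 4 (strong preparation, easy paper) configurations and weight by the priors:
  P(high score) = 0.01·0.89·0.48 + 0.44·0.89·0.52 + 0.55·0.11·0.48 + 0.71·0.11·0.52
        = 0.004272 + 0.203632 + 0.029040 + 0.040612 = 0.277556
Keeping only the easy paper-present terms gives 0.244244, so
  P(easy paper | high score) = 0.244244 / 0.277556 ≈ 0.8800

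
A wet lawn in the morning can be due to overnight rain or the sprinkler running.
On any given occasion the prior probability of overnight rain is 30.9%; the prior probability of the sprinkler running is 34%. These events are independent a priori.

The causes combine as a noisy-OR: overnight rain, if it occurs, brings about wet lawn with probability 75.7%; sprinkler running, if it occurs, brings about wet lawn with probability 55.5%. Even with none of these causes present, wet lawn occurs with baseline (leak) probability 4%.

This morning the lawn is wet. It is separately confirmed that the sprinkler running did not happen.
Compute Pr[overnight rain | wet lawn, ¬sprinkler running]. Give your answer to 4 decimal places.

Under noisy-OR, P(wet lawn | causes) = 1 − (1−0.04)·∏(1−qᵢ) over the active causes.
P(wet lawn | ¬sprinkler running) = 0.04*0.691 + 0.76672*0.309 = 0.027640 + 0.236916 = 0.264556
Restricting to configurations with overnight rain present: 0.76672*0.309 = 0.236916.
Hence the posterior is 0.236916/0.264556 ≈ 0.8955.

Pr[overnight rain | wet lawn, ¬sprinkler running] ≈ 0.8955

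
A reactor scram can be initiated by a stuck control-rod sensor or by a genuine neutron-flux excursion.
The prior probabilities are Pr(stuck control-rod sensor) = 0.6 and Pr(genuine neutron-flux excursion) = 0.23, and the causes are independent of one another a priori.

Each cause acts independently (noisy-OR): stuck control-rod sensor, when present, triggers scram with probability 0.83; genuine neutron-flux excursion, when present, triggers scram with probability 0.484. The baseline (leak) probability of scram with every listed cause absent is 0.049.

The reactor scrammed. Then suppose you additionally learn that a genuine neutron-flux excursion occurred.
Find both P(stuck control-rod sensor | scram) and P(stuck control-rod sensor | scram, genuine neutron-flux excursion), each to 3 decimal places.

Under noisy-OR, P(scram | causes) = 1 − (1−0.049)·∏(1−qᵢ) over the active causes.
P(scram) = 0.049·0.4·0.77 + 0.509284·0.4·0.23 + 0.83833·0.6·0.77 + 0.916578·0.6·0.23 = 0.015092 + 0.046854 + 0.387308 + 0.126488 = 0.575742
Of this, 0.513796 comes from 0.387308 + 0.126488 (the stuck control-rod sensor=true cases).
So P(stuck control-rod sensor | scram) = 0.513796/0.575742 ≈ 0.892.

With the extra evidence:
Numerator (weight on configurations with stuck control-rod sensor): 0.916578*0.6 = 0.549947
Normalizer over all consistent configurations: 0.509284*0.4 + 0.916578*0.6 = 0.753661
Posterior = 0.549947 / 0.753661 ≈ 0.730
— genuine neutron-flux excursion explains away the evidence for stuck control-rod sensor.

P(stuck control-rod sensor | scram) ≈ 0.892; P(stuck control-rod sensor | scram, genuine neutron-flux excursion) ≈ 0.730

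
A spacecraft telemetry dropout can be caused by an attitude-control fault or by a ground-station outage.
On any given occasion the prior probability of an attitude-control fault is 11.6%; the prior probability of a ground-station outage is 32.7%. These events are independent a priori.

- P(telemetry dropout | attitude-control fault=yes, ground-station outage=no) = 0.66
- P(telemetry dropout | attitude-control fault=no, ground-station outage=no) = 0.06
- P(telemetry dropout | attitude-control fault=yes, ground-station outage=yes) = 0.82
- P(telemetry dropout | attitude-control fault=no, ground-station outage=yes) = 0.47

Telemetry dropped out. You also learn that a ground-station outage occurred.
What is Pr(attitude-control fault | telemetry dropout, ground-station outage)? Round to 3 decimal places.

P(telemetry dropout | ground-station outage) = 0.47×0.884 + 0.82×0.116 = 0.415480 + 0.095120 = 0.510600
The attitude-control fault-present share is 0.82×0.116 = 0.095120.
P(attitude-control fault | telemetry dropout, ground-station outage) = 0.095120 / 0.510600 ≈ 0.186

Pr(attitude-control fault | telemetry dropout, ground-station outage) ≈ 0.186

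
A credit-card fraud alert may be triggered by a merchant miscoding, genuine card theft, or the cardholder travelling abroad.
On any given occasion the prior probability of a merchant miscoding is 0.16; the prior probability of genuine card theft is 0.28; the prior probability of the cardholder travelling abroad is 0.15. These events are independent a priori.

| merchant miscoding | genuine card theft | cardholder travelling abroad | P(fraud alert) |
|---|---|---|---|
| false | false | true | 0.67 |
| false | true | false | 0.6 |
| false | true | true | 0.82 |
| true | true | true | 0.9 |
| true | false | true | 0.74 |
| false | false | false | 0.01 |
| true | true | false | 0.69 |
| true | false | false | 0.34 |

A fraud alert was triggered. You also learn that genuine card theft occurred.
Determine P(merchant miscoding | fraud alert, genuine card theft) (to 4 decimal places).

P(merchant miscoding | fraud alert, genuine card theft) ≈ 0.1784

P(fraud alert | genuine card theft) = 0.6*0.84*0.85 + 0.82*0.84*0.15 + 0.69*0.16*0.85 + 0.9*0.16*0.15 = 0.428400 + 0.103320 + 0.093840 + 0.021600 = 0.647160
Of this, 0.115440 comes from 0.093840 + 0.021600 (the merchant miscoding=true cases).
So P(merchant miscoding | fraud alert, genuine card theft) = 0.115440/0.647160 ≈ 0.1784.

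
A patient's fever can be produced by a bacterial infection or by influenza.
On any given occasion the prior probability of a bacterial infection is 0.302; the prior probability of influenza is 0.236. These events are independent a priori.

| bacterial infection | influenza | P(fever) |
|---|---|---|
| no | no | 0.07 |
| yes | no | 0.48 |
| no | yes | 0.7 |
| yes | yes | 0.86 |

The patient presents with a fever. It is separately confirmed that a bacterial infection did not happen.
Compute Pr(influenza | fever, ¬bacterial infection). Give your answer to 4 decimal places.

Pr(influenza | fever, ¬bacterial infection) ≈ 0.7554

P(fever | ¬bacterial infection) = 0.07*0.764 + 0.7*0.236 = 0.053480 + 0.165200 = 0.218680
Of this, 0.165200 comes from 0.7*0.236 (the influenza=true cases).
Hence the posterior is 0.165200/0.218680 ≈ 0.7554.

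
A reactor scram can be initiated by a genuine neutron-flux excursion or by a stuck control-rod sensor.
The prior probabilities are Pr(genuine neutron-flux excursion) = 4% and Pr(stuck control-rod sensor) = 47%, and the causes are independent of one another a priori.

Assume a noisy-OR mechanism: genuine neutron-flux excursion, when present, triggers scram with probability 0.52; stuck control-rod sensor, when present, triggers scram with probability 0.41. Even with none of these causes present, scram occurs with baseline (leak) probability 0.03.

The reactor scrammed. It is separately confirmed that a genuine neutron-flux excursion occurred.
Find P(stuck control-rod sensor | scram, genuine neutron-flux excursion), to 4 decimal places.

P(stuck control-rod sensor | scram, genuine neutron-flux excursion) ≈ 0.5462

Under noisy-OR, P(scram | causes) = 1 − (1−0.03)·∏(1−qᵢ) over the active causes.
P(scram | genuine neutron-flux excursion) = 0.5344×0.53 + 0.725296×0.47 = 0.283232 + 0.340889 = 0.624121
Restricting to configurations with stuck control-rod sensor present: 0.725296×0.47 = 0.340889.
Hence the posterior is 0.340889/0.624121 ≈ 0.5462.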